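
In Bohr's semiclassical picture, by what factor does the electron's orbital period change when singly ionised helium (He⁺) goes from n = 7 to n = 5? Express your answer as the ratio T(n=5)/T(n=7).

125/343

T ∝ Z^-2 · n^3; with Z fixed, T ∝ n^3.
T(n=5)/T(n=7) = (5/7)^3 = 125/343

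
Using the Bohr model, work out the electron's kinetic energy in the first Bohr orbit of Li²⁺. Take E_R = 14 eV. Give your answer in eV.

130 eV

For a Coulomb orbit the virial theorem gives K = −E_n.
E_n = −E_R·Z²/n², so K = E_R·Z²/n² = 14 × 3²/1² = 130 eV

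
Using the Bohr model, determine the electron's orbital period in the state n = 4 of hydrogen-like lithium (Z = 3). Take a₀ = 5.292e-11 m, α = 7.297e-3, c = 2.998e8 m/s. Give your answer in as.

r = n²a₀/Z = 4²·5.292e-11/3 = 2.822e-10 m
v = Zαc/n = 3·0.007297·2.998e8/4 = 1.641e6 m/s
T = 2πr/v = 1.081e-15 s = 1081 as

1081 as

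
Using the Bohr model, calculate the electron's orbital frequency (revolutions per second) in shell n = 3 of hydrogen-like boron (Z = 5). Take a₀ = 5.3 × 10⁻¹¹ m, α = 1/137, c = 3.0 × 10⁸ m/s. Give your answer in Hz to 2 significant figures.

r = n²a₀/Z = 9.5 × 10⁻¹¹ m, v = Zαc/n = 3.6 × 10⁶ m/s
f = v/(2πr) = 6.1 × 10¹⁵ Hz

6.1 × 10¹⁵ Hz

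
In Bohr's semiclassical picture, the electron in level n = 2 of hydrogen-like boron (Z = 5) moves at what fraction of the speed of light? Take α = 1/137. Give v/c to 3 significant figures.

v_n = Zαc/n, so v/c = Zα/n = 5 × 0.00730 / 2 = 0.0182

0.0182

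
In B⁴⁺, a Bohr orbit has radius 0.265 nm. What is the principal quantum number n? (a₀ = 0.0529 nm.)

5

r_n = n²a₀/Z ⇒ n² = rZ/a₀ = 0.265 × 5 / 0.0529 ≈ 25.05
n = 5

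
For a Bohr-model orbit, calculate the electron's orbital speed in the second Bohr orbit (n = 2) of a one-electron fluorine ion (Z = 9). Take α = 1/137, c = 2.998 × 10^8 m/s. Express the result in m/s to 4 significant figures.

9.847 × 10^6 m/s

v_n = Zαc/n = 9 × 0.007299 × 2.998 × 10^8 / 2
    = 9.847 × 10^6 m/s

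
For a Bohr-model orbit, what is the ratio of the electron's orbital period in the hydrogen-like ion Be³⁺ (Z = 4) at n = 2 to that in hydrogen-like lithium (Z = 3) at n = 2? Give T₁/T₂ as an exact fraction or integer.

T ∝ Z^-2 · n^3
T₁/T₂ = (4/3)^-2 · (2/2)^3 = 9/16

9/16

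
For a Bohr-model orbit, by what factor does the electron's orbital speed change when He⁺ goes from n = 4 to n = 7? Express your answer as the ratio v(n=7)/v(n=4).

v ∝ Z^1 · n^-1; with Z fixed, v ∝ n^-1.
v(n=7)/v(n=4) = (7/4)^-1 = 4/7

4/7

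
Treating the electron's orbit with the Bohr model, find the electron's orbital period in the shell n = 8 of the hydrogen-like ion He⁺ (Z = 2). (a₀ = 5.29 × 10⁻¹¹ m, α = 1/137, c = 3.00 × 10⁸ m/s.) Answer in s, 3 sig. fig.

r = n²a₀/Z = 8²·5.29 × 10⁻¹¹/2 = 1.69 × 10⁻⁹ m
v = Zαc/n = 2·0.00730·3.00 × 10⁸/8 = 5.47 × 10⁵ m/s
T = 2πr/v = 1.94 × 10⁻¹⁴ s

1.94 × 10⁻¹⁴ s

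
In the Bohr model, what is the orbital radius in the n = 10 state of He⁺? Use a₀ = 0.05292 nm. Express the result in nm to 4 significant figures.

2.646 nm

r_n = n²a₀/Z = 10² × 0.05292 / 2
    = 100 × 0.05292 / 2 = 2.646 nm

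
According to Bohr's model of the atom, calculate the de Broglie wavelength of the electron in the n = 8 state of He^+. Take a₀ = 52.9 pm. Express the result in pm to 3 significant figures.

The Bohr quantisation condition is nλ = 2πr_n.
r_n = n²a₀/Z = 1690 pm
λ = 2πr_n/n = 2π·1690/8 = 1330 pm

1330 pm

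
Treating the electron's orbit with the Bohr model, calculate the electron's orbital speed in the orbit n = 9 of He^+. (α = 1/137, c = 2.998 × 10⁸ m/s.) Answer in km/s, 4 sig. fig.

486.3 km/s

v_n = Zαc/n = 2 × 0.007299 × 2.998 × 10⁸ / 9
    = 486.3 km/s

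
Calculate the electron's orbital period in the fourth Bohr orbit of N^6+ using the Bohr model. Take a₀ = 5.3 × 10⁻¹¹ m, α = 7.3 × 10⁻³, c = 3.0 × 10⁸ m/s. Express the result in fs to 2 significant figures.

0.20 fs

r = n²a₀/Z = 4²·5.3 × 10⁻¹¹/7 = 1.2 × 10⁻¹⁰ m
v = Zαc/n = 7·0.0073·3.0 × 10⁸/4 = 3.8 × 10⁶ m/s
T = 2πr/v = 2.0 × 10⁻¹⁶ s = 0.20 fs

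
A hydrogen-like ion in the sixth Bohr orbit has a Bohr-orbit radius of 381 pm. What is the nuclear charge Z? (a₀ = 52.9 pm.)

r_n = n²a₀/Z ⇒ Z = n²a₀/r = 6² × 52.9 / 381 ≈ 5.00
Z = 5

5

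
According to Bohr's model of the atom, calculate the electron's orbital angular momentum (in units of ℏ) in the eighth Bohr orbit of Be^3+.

L_n = nℏ, so L/ℏ = n = 8.

8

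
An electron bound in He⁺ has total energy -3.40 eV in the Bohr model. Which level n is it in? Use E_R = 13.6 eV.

4

E_n = −E_R Z²/n² ⇒ n² = E_R Z²/(−E_n) = 13.6 × 2² / 3.40 ≈ 16.00
n = 4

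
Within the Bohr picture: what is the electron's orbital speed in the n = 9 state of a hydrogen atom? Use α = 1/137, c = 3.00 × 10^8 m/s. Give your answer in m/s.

2.43 × 10^5 m/s

v_n = Zαc/n = 1 × 0.00730 × 3.00 × 10^8 / 9
    = 2.43 × 10^5 m/s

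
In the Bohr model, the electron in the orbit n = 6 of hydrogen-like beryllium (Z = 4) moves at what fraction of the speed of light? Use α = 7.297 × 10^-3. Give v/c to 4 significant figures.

0.004865

v_n = Zαc/n, so v/c = Zα/n = 4 × 0.007297 / 6 = 0.004865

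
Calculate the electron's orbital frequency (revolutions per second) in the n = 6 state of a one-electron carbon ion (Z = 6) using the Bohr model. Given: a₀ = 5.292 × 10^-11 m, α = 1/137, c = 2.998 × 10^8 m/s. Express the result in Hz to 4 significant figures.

r = n²a₀/Z = 3.175 × 10^-10 m, v = Zαc/n = 2.188 × 10^6 m/s
f = v/(2πr) = 1.097 × 10^15 Hz

1.097 × 10^15 Hz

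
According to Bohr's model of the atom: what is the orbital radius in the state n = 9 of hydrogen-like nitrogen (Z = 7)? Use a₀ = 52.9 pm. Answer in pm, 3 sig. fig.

r_n = n²a₀/Z = 9² × 52.9 / 7
    = 81 × 52.9 / 7 = 612 pm

612 pm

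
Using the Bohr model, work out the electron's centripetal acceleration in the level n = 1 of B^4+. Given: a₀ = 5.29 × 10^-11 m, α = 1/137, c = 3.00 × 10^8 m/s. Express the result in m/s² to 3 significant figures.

1.13 × 10^25 m/s²

r = n²a₀/Z = 1.06 × 10^-11 m, v = Zαc/n = 1.09 × 10^7 m/s
a = v²/r = (1.09 × 10^7)² / 1.06 × 10^-11 = 1.13 × 10^25 m/s²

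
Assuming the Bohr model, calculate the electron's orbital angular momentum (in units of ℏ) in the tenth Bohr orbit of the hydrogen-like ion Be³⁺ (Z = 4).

L_n = nℏ, so L/ℏ = n = 10.

10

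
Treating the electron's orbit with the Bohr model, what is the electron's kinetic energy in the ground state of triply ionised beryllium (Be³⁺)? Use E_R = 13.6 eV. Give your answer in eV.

218 eV

For a Coulomb orbit the virial theorem gives K = −E_n.
E_n = −E_R·Z²/n², so K = E_R·Z²/n² = 13.6 × 4²/1² = 218 eV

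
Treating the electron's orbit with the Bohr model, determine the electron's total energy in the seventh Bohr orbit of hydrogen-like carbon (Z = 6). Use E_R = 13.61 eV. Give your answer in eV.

E_n = −E_R·Z²/n² = −13.61 × 6²/7² = -9.999 eV

-9.999 eV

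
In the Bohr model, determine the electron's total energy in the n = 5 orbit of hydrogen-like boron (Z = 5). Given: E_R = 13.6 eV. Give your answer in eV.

E_n = −E_R·Z²/n² = −13.6 × 5²/5² = -13.6 eV

-13.6 eV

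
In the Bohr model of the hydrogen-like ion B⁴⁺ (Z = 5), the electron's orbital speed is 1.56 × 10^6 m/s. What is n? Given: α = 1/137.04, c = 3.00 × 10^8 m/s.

v_n = Zαc/n ⇒ n = Zαc/v = 5 × 0.00730 × 3.00 × 10^8 / 1.56 × 10^6 ≈ 7.02
n = 7

7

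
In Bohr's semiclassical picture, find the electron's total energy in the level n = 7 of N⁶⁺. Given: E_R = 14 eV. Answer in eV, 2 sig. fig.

E_n = −E_R·Z²/n² = −14 × 7²/7² = -14 eV

-14 eV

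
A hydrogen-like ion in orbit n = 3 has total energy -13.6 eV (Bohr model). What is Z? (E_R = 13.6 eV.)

E_n = −E_R Z²/n² ⇒ Z² = −E_n n²/E_R = 13.6 × 3² / 13.6 ≈ 9.00
Z = 3

3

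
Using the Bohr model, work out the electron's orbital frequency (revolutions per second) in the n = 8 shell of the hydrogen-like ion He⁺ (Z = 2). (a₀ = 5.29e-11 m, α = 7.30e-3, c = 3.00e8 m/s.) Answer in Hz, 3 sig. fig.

5.15e13 Hz

r = n²a₀/Z = 1.69e-9 m, v = Zαc/n = 5.47e5 m/s
f = v/(2πr) = 5.15e13 Hz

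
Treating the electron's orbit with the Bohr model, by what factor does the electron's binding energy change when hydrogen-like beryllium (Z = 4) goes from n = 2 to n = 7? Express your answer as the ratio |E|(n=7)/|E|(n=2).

|E| ∝ Z^2 · n^-2; with Z fixed, |E| ∝ n^-2.
|E|(n=7)/|E|(n=2) = (7/2)^-2 = 4/49

4/49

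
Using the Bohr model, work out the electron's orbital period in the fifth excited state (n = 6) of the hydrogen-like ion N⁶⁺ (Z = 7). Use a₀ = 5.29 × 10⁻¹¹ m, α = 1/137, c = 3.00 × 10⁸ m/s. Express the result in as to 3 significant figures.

669 as

r = n²a₀/Z = 6²·5.29 × 10⁻¹¹/7 = 2.72 × 10⁻¹⁰ m
v = Zαc/n = 7·0.00730·3.00 × 10⁸/6 = 2.55 × 10⁶ m/s
T = 2πr/v = 6.69 × 10⁻¹⁶ s = 669 as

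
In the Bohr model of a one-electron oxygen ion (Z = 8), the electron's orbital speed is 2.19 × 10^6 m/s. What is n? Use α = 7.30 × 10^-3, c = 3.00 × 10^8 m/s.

v_n = Zαc/n ⇒ n = Zαc/v = 8 × 0.00730 × 3.00 × 10^8 / 2.19 × 10^6 ≈ 8.00
n = 8

8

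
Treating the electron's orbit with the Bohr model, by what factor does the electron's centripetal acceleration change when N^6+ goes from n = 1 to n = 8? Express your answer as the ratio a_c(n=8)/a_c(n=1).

a_c ∝ Z^3 · n^-4; with Z fixed, a_c ∝ n^-4.
a_c(n=8)/a_c(n=1) = (8/1)^-4 = 1/4096

1/4096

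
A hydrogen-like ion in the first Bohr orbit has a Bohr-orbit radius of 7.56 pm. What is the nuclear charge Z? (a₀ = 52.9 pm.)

r_n = n²a₀/Z ⇒ Z = n²a₀/r = 1² × 52.9 / 7.56 ≈ 7.00
Z = 7

7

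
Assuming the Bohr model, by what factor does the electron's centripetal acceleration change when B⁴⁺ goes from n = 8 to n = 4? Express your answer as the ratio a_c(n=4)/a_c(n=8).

16

a_c ∝ Z^3 · n^-4; with Z fixed, a_c ∝ n^-4.
a_c(n=4)/a_c(n=8) = (4/8)^-4 = 16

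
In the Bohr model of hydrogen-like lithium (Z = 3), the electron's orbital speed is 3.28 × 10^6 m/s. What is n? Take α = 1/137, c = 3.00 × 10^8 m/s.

v_n = Zαc/n ⇒ n = Zαc/v = 3 × 0.00730 × 3.00 × 10^8 / 3.28 × 10^6 ≈ 2.00
n = 2

2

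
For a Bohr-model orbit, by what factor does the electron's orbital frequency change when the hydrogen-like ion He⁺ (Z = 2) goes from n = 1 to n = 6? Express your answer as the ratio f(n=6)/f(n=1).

f ∝ Z^2 · n^-3; with Z fixed, f ∝ n^-3.
f(n=6)/f(n=1) = (6/1)^-3 = 1/216

1/216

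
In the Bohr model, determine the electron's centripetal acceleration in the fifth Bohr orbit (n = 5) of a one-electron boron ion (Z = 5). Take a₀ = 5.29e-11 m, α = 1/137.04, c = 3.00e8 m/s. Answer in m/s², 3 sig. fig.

r = n²a₀/Z = 2.64e-10 m, v = Zαc/n = 2.19e6 m/s
a = v²/r = (2.19e6)² / 2.64e-10 = 1.81e22 m/s²

1.81e22 m/s²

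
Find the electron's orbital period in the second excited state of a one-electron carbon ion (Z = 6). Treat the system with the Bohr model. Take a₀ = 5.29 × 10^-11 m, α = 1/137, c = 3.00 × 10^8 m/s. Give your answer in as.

r = n²a₀/Z = 3²·5.29 × 10^-11/6 = 7.94 × 10^-11 m
v = Zαc/n = 6·0.00730·3.00 × 10^8/3 = 4.38 × 10^6 m/s
T = 2πr/v = 1.14 × 10^-16 s = 114 as

114 as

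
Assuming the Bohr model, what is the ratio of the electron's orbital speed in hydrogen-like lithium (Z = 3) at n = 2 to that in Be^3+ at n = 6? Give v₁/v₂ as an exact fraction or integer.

v ∝ Z^1 · n^-1
v₁/v₂ = (3/4)^1 · (2/6)^-1 = 9/4

9/4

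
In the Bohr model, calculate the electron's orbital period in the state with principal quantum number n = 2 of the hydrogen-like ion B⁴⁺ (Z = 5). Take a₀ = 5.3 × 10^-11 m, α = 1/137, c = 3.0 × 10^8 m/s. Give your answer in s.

4.9 × 10^-17 s

r = n²a₀/Z = 2²·5.3 × 10^-11/5 = 4.2 × 10^-11 m
v = Zαc/n = 5·0.0073·3.0 × 10^8/2 = 5.5 × 10^6 m/s
T = 2πr/v = 4.9 × 10^-17 s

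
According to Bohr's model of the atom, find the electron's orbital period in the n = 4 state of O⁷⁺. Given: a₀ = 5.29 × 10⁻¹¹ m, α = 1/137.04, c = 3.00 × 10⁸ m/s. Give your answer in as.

r = n²a₀/Z = 4²·5.29 × 10⁻¹¹/8 = 1.06 × 10⁻¹⁰ m
v = Zαc/n = 8·0.00730·3.00 × 10⁸/4 = 4.38 × 10⁶ m/s
T = 2πr/v = 1.52 × 10⁻¹⁶ s = 152 as

152 as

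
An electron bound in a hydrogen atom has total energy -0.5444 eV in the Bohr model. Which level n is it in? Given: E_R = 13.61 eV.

E_n = −E_R Z²/n² ⇒ n² = E_R Z²/(−E_n) = 13.61 × 1² / 0.5444 ≈ 25.00
n = 5

5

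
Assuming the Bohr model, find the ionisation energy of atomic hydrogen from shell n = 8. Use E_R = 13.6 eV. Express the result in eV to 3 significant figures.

E_n = −E_R·Z²/n² = −13.6 × 1²/8² eV = -0.212 eV
Ionisation energy = −E_n = 0.212 eV

0.212 eV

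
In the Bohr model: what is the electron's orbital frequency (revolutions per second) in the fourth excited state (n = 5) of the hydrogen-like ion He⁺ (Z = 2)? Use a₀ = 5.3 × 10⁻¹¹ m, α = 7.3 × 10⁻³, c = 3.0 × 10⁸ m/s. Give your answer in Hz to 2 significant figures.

r = n²a₀/Z = 6.6 × 10⁻¹⁰ m, v = Zαc/n = 8.8 × 10⁵ m/s
f = v/(2πr) = 2.1 × 10¹⁴ Hz

2.1 × 10¹⁴ Hz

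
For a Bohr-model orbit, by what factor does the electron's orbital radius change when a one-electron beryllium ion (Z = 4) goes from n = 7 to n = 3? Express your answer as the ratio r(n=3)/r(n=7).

r ∝ Z^-1 · n^2; with Z fixed, r ∝ n^2.
r(n=3)/r(n=7) = (3/7)^2 = 9/49

9/49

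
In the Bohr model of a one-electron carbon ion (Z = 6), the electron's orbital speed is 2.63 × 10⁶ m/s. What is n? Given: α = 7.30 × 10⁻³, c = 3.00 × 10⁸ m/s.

v_n = Zαc/n ⇒ n = Zαc/v = 6 × 0.00730 × 3.00 × 10⁸ / 2.63 × 10⁶ ≈ 5.00
n = 5

5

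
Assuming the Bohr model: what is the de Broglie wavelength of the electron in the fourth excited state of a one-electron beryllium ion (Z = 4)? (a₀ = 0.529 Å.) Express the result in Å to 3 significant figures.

The Bohr quantisation condition is nλ = 2πr_n.
r_n = n²a₀/Z = 3.31 Å
λ = 2πr_n/n = 2π·3.31/5 = 4.15 Å

4.15 Å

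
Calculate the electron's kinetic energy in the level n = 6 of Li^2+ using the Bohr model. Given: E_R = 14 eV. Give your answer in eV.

For a Coulomb orbit the virial theorem gives K = −E_n.
E_n = −E_R·Z²/n², so K = E_R·Z²/n² = 14 × 3²/6² = 3.5 eV

3.5 eV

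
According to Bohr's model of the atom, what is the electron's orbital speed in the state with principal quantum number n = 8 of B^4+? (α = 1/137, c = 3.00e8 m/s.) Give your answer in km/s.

1370 km/s

v_n = Zαc/n = 5 × 0.00730 × 3.00e8 / 8
    = 1370 km/s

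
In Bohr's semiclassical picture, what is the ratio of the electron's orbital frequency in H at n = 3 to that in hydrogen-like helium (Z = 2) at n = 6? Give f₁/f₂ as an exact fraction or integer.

2

f ∝ Z^2 · n^-3
f₁/f₂ = (1/2)^2 · (3/6)^-3 = 2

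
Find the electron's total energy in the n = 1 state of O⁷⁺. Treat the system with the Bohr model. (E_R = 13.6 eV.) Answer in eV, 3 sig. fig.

E_n = −E_R·Z²/n² = −13.6 × 8²/1² = -870 eV

-870 eV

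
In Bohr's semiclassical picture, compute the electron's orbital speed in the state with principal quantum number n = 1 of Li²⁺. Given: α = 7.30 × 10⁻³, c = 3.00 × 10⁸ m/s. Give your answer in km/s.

6570 km/s

v_n = Zαc/n = 3 × 0.00730 × 3.00 × 10⁸ / 1
    = 6570 km/s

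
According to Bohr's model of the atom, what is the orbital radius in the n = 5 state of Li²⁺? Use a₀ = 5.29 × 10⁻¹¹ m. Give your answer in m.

r_n = n²a₀/Z = 5² × 5.29 × 10⁻¹¹ / 3
    = 25 × 5.29 × 10⁻¹¹ / 3 = 4.41 × 10⁻¹⁰ m

4.41 × 10⁻¹⁰ m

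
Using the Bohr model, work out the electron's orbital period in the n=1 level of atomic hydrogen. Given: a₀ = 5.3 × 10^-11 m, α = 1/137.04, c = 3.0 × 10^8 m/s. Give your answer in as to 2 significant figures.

150 as

r = n²a₀/Z = 1²·5.3 × 10^-11/1 = 5.3 × 10^-11 m
v = Zαc/n = 1·0.0073·3.0 × 10^8/1 = 2.2 × 10^6 m/s
T = 2πr/v = 1.5 × 10^-16 s = 150 as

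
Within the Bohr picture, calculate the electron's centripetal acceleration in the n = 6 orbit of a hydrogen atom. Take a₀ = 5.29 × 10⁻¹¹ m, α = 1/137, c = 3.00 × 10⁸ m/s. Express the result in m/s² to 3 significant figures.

r = n²a₀/Z = 1.90 × 10⁻⁹ m, v = Zαc/n = 3.65 × 10⁵ m/s
a = v²/r = (3.65 × 10⁵)² / 1.90 × 10⁻⁹ = 6.99 × 10¹⁹ m/s²

6.99 × 10¹⁹ m/s²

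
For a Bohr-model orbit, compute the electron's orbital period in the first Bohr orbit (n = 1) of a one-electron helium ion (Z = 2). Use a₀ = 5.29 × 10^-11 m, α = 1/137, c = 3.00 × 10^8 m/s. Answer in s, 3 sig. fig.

r = n²a₀/Z = 1²·5.29 × 10^-11/2 = 2.65 × 10^-11 m
v = Zαc/n = 2·0.00730·3.00 × 10^8/1 = 4.38 × 10^6 m/s
T = 2πr/v = 3.79 × 10^-17 s

3.79 × 10^-17 s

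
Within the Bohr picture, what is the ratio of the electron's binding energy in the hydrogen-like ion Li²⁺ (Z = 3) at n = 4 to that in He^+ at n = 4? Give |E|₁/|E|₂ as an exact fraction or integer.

9/4

|E| ∝ Z^2 · n^-2
|E|₁/|E|₂ = (3/2)^2 · (4/4)^-2 = 9/4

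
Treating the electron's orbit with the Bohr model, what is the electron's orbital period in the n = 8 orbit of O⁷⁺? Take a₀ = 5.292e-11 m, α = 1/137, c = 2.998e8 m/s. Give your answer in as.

1216 as

r = n²a₀/Z = 8²·5.292e-11/8 = 4.234e-10 m
v = Zαc/n = 8·0.007299·2.998e8/8 = 2.188e6 m/s
T = 2πr/v = 1.216e-15 s = 1216 as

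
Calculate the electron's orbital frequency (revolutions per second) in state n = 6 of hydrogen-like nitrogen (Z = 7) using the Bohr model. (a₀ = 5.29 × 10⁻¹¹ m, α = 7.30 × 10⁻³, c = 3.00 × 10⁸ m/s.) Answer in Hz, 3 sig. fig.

r = n²a₀/Z = 2.72 × 10⁻¹⁰ m, v = Zαc/n = 2.56 × 10⁶ m/s
f = v/(2πr) = 1.49 × 10¹⁵ Hz

1.49 × 10¹⁵ Hz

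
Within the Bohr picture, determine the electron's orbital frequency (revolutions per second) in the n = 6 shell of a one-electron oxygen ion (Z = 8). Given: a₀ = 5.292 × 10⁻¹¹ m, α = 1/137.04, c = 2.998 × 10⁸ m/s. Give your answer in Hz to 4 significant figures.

1.949 × 10¹⁵ Hz

r = n²a₀/Z = 2.381 × 10⁻¹⁰ m, v = Zαc/n = 2.917 × 10⁶ m/s
f = v/(2πr) = 1.949 × 10¹⁵ Hz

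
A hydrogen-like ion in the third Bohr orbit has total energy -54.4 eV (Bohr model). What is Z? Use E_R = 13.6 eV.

E_n = −E_R Z²/n² ⇒ Z² = −E_n n²/E_R = 54.4 × 3² / 13.6 ≈ 36.00
Z = 6

6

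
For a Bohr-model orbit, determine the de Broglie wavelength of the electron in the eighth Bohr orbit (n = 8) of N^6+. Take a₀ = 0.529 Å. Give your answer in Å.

The Bohr quantisation condition is nλ = 2πr_n.
r_n = n²a₀/Z = 4.84 Å
λ = 2πr_n/n = 2π·4.84/8 = 3.80 Å

3.80 Å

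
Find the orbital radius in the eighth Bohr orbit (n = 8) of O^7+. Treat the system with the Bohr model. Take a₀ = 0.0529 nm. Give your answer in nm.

r_n = n²a₀/Z = 8² × 0.0529 / 8
    = 64 × 0.0529 / 8 = 0.423 nm

0.423 nm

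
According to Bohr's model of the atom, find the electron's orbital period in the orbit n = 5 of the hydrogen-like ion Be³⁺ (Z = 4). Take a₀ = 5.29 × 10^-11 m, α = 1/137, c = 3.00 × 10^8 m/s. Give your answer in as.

1190 as

r = n²a₀/Z = 5²·5.29 × 10^-11/4 = 3.31 × 10^-10 m
v = Zαc/n = 4·0.00730·3.00 × 10^8/5 = 1.75 × 10^6 m/s
T = 2πr/v = 1.19 × 10^-15 s = 1190 as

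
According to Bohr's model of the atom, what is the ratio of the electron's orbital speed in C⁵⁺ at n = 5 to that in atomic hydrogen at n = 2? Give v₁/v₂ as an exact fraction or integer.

12/5

v ∝ Z^1 · n^-1
v₁/v₂ = (6/1)^1 · (5/2)^-1 = 12/5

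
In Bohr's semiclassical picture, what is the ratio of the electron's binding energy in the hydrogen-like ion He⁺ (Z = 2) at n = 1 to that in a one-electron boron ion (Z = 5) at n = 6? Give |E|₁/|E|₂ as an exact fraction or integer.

144/25

|E| ∝ Z^2 · n^-2
|E|₁/|E|₂ = (2/5)^2 · (1/6)^-2 = 144/25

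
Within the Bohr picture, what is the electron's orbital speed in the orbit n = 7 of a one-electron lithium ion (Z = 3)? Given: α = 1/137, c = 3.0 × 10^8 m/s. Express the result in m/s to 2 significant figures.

9.4 × 10^5 m/s

v_n = Zαc/n = 3 × 0.0073 × 3.0 × 10^8 / 7
    = 9.4 × 10^5 m/s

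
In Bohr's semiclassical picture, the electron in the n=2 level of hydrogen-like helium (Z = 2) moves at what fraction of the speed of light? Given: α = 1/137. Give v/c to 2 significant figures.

v_n = Zαc/n, so v/c = Zα/n = 2 × 0.0073 / 2 = 0.0073

0.0073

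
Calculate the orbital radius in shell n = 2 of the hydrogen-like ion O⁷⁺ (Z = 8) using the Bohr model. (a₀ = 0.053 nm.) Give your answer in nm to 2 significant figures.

r_n = n²a₀/Z = 2² × 0.053 / 8
    = 4 × 0.053 / 8 = 0.026 nm

0.026 nm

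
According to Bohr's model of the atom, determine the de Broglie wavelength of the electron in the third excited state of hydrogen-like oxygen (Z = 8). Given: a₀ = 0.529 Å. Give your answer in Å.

1.66 Å

The Bohr quantisation condition is nλ = 2πr_n.
r_n = n²a₀/Z = 1.06 Å
λ = 2πr_n/n = 2π·1.06/4 = 1.66 Å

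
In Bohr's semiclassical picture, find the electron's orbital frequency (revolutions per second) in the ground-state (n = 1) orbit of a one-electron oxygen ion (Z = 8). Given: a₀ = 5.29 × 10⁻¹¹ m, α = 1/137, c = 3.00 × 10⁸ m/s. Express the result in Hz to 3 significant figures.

4.22 × 10¹⁷ Hz

r = n²a₀/Z = 6.61 × 10⁻¹² m, v = Zαc/n = 1.75 × 10⁷ m/s
f = v/(2πr) = 4.22 × 10¹⁷ Hz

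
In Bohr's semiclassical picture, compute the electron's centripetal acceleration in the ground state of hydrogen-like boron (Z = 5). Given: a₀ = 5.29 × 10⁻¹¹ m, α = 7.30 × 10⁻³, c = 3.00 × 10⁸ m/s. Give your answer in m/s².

1.13 × 10²⁵ m/s²

r = n²a₀/Z = 1.06 × 10⁻¹¹ m, v = Zαc/n = 1.09 × 10⁷ m/s
a = v²/r = (1.09 × 10⁷)² / 1.06 × 10⁻¹¹ = 1.13 × 10²⁵ m/s²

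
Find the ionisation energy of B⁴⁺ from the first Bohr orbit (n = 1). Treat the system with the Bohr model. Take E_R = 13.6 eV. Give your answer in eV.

340 eV

E_n = −E_R·Z²/n² = −13.6 × 5²/1² eV = -340 eV
Ionisation energy = −E_n = 340 eV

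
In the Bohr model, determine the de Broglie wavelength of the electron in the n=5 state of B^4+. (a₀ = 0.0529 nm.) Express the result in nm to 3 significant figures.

0.332 nm

The Bohr quantisation condition is nλ = 2πr_n.
r_n = n²a₀/Z = 0.265 nm
λ = 2πr_n/n = 2π·0.265/5 = 0.332 nm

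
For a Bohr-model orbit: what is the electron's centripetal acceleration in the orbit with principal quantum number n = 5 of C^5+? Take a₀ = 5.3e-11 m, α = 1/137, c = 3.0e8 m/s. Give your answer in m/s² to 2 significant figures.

3.1e22 m/s²

r = n²a₀/Z = 2.2e-10 m, v = Zαc/n = 2.6e6 m/s
a = v²/r = (2.6e6)² / 2.2e-10 = 3.1e22 m/s²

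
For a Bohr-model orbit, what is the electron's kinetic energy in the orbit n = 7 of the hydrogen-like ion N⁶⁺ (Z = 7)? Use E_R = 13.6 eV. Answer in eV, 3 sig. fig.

For a Coulomb orbit the virial theorem gives K = −E_n.
E_n = −E_R·Z²/n², so K = E_R·Z²/n² = 13.6 × 7²/7² = 13.6 eV

13.6 eV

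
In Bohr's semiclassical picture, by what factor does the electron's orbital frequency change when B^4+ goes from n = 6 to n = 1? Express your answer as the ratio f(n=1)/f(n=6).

f ∝ Z^2 · n^-3; with Z fixed, f ∝ n^-3.
f(n=1)/f(n=6) = (1/6)^-3 = 216

216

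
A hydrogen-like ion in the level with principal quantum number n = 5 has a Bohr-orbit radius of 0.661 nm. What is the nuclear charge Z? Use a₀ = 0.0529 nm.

r_n = n²a₀/Z ⇒ Z = n²a₀/r = 5² × 0.0529 / 0.661 ≈ 2.00
Z = 2

2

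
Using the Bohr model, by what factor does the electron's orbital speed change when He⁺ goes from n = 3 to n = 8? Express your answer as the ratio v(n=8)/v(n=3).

3/8

v ∝ Z^1 · n^-1; with Z fixed, v ∝ n^-1.
v(n=8)/v(n=3) = (8/3)^-1 = 3/8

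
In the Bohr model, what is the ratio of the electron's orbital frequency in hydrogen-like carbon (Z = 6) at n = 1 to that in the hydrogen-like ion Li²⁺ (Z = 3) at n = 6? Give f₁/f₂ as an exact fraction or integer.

f ∝ Z^2 · n^-3
f₁/f₂ = (6/3)^2 · (1/6)^-3 = 864

864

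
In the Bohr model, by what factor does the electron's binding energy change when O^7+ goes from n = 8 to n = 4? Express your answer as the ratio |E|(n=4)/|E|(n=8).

4

|E| ∝ Z^2 · n^-2; with Z fixed, |E| ∝ n^-2.
|E|(n=4)/|E|(n=8) = (4/8)^-2 = 4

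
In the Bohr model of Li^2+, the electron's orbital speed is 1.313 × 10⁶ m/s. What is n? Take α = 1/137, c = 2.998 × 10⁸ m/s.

v_n = Zαc/n ⇒ n = Zαc/v = 3 × 0.007299 × 2.998 × 10⁸ / 1.313 × 10⁶ ≈ 5.00
n = 5

5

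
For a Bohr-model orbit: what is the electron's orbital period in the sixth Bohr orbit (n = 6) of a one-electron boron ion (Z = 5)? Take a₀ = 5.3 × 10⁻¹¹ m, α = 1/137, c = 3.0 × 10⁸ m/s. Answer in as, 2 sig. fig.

1300 as

r = n²a₀/Z = 6²·5.3 × 10⁻¹¹/5 = 3.8 × 10⁻¹⁰ m
v = Zαc/n = 5·0.0073·3.0 × 10⁸/6 = 1.8 × 10⁶ m/s
T = 2πr/v = 1.3 × 10⁻¹⁵ s = 1300 as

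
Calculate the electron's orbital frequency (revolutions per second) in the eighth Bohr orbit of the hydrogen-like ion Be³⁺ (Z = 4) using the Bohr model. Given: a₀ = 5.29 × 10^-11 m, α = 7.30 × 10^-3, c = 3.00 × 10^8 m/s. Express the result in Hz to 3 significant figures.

r = n²a₀/Z = 8.46 × 10^-10 m, v = Zαc/n = 1.09 × 10^6 m/s
f = v/(2πr) = 2.06 × 10^14 Hz

2.06 × 10^14 Hz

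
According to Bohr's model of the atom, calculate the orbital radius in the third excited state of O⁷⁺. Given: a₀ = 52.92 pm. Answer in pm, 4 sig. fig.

r_n = n²a₀/Z = 4² × 52.92 / 8
    = 16 × 52.92 / 8 = 105.8 pm

105.8 pm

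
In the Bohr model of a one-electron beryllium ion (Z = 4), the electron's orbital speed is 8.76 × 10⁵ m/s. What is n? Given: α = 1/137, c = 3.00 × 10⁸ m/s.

10

v_n = Zαc/n ⇒ n = Zαc/v = 4 × 0.00730 × 3.00 × 10⁸ / 8.76 × 10⁵ ≈ 10.00
n = 10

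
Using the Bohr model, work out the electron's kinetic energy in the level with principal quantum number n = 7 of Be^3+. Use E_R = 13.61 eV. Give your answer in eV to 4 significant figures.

For a Coulomb orbit the virial theorem gives K = −E_n.
E_n = −E_R·Z²/n², so K = E_R·Z²/n² = 13.61 × 4²/7² = 4.444 eV

4.444 eV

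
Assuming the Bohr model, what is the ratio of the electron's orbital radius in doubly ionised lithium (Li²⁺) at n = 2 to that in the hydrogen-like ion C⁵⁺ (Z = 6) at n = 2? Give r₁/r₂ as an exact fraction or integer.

r ∝ Z^-1 · n^2
r₁/r₂ = (3/6)^-1 · (2/2)^2 = 2

2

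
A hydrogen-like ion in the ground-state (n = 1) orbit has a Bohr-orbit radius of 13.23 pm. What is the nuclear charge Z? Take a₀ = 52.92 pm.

r_n = n²a₀/Z ⇒ Z = n²a₀/r = 1² × 52.92 / 13.23 ≈ 4.00
Z = 4

4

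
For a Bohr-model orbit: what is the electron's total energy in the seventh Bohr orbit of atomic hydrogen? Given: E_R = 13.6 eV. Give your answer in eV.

-0.278 eV

E_n = −E_R·Z²/n² = −13.6 × 1²/7² = -0.278 eV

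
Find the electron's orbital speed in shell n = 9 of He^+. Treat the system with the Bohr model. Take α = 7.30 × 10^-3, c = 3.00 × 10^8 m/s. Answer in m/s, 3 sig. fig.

v_n = Zαc/n = 2 × 0.00730 × 3.00 × 10^8 / 9
    = 4.87 × 10^5 m/s

4.87 × 10^5 m/s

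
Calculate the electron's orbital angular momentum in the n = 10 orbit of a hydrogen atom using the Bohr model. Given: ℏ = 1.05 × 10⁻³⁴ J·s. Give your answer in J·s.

1.05 × 10⁻³³ J·s

L_n = nℏ = 10 × 1.05 × 10⁻³⁴ = 1.05 × 10⁻³³ J·s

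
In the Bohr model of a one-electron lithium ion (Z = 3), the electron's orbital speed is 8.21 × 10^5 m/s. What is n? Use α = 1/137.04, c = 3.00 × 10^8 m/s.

8

v_n = Zαc/n ⇒ n = Zαc/v = 3 × 0.00730 × 3.00 × 10^8 / 8.21 × 10^5 ≈ 8.00
n = 8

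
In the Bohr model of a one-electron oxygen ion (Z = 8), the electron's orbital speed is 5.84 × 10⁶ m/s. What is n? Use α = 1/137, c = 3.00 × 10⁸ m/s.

3

v_n = Zαc/n ⇒ n = Zαc/v = 8 × 0.00730 × 3.00 × 10⁸ / 5.84 × 10⁶ ≈ 3.00
n = 3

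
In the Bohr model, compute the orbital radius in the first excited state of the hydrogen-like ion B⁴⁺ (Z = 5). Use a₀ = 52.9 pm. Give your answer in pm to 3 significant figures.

42.3 pm

r_n = n²a₀/Z = 2² × 52.9 / 5
    = 4 × 52.9 / 5 = 42.3 pm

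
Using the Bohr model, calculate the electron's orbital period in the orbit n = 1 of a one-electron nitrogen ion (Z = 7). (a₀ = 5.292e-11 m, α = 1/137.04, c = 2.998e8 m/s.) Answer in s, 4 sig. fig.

r = n²a₀/Z = 1²·5.292e-11/7 = 7.560e-12 m
v = Zαc/n = 7·0.007297·2.998e8/1 = 1.531e7 m/s
T = 2πr/v = 3.102e-18 s

3.102e-18 s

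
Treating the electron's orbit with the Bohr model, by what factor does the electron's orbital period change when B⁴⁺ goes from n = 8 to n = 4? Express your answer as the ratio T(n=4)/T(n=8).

1/8

T ∝ Z^-2 · n^3; with Z fixed, T ∝ n^3.
T(n=4)/T(n=8) = (4/8)^3 = 1/8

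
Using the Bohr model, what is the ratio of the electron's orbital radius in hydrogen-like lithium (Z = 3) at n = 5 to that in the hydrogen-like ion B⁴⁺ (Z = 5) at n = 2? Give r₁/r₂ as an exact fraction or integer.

125/12

r ∝ Z^-1 · n^2
r₁/r₂ = (3/5)^-1 · (5/2)^2 = 125/12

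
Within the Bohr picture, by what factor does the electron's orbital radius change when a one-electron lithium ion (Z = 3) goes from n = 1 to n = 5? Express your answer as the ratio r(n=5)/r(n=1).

r ∝ Z^-1 · n^2; with Z fixed, r ∝ n^2.
r(n=5)/r(n=1) = (5/1)^2 = 25

25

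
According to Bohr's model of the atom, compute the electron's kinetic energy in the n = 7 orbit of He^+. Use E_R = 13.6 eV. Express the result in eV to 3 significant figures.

For a Coulomb orbit the virial theorem gives K = −E_n.
E_n = −E_R·Z²/n², so K = E_R·Z²/n² = 13.6 × 2²/7² = 1.11 eV

1.11 eV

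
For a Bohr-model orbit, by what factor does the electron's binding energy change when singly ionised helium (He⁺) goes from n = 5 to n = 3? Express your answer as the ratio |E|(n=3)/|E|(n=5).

|E| ∝ Z^2 · n^-2; with Z fixed, |E| ∝ n^-2.
|E|(n=3)/|E|(n=5) = (3/5)^-2 = 25/9

25/9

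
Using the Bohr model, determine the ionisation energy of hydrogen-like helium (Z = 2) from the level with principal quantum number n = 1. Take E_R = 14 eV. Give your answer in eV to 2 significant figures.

E_n = −E_R·Z²/n² = −14 × 2²/1² eV = -56 eV
Ionisation energy = −E_n = 56 eV

56 eV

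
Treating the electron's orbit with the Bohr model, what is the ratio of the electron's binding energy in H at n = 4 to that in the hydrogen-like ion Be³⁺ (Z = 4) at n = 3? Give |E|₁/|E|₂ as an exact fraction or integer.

9/256

|E| ∝ Z^2 · n^-2
|E|₁/|E|₂ = (1/4)^2 · (4/3)^-2 = 9/256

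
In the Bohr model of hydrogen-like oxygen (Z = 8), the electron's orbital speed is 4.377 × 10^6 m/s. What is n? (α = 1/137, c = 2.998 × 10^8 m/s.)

v_n = Zαc/n ⇒ n = Zαc/v = 8 × 0.007299 × 2.998 × 10^8 / 4.377 × 10^6 ≈ 4.00
n = 4

4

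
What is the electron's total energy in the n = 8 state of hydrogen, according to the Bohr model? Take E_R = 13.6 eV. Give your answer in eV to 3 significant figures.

E_n = −E_R·Z²/n² = −13.6 × 1²/8² = -0.212 eV

-0.212 eV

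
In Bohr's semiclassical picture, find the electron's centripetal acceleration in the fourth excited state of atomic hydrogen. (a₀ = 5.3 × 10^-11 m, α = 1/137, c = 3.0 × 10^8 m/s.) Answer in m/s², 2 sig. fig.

1.4 × 10^20 m/s²

r = n²a₀/Z = 1.3 × 10^-9 m, v = Zαc/n = 4.4 × 10^5 m/s
a = v²/r = (4.4 × 10^5)² / 1.3 × 10^-9 = 1.4 × 10^20 m/s²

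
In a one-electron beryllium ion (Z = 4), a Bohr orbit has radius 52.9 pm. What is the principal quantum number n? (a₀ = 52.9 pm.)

2

r_n = n²a₀/Z ⇒ n² = rZ/a₀ = 52.9 × 4 / 52.9 ≈ 4.00
n = 2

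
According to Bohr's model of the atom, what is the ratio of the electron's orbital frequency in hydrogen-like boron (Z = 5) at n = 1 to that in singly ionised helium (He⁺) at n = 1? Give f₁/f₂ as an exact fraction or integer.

f ∝ Z^2 · n^-3
f₁/f₂ = (5/2)^2 · (1/1)^-3 = 25/4

25/4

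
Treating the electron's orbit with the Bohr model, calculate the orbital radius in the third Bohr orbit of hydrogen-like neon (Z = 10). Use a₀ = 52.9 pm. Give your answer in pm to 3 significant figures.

47.6 pm

r_n = n²a₀/Z = 3² × 52.9 / 10
    = 9 × 52.9 / 10 = 47.6 pm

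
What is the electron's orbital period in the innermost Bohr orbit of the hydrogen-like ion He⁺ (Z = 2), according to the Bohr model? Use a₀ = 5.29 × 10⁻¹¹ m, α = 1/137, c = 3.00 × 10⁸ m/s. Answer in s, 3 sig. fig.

r = n²a₀/Z = 1²·5.29 × 10⁻¹¹/2 = 2.65 × 10⁻¹¹ m
v = Zαc/n = 2·0.00730·3.00 × 10⁸/1 = 4.38 × 10⁶ m/s
T = 2πr/v = 3.79 × 10⁻¹⁷ s

3.79 × 10⁻¹⁷ s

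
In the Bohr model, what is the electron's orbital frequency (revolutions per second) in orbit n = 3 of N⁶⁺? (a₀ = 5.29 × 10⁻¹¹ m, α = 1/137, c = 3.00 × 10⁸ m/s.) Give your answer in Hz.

r = n²a₀/Z = 6.80 × 10⁻¹¹ m, v = Zαc/n = 5.11 × 10⁶ m/s
f = v/(2πr) = 1.20 × 10¹⁶ Hz

1.20 × 10¹⁶ Hz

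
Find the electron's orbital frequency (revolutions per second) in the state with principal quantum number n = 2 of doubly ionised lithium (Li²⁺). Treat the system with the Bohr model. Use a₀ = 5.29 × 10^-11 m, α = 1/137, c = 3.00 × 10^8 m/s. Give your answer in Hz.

r = n²a₀/Z = 7.05 × 10^-11 m, v = Zαc/n = 3.28 × 10^6 m/s
f = v/(2πr) = 7.41 × 10^15 Hz

7.41 × 10^15 Hz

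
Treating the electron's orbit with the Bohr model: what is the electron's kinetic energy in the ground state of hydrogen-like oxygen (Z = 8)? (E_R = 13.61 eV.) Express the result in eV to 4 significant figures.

871.0 eV

For a Coulomb orbit the virial theorem gives K = −E_n.
E_n = −E_R·Z²/n², so K = E_R·Z²/n² = 13.61 × 8²/1² = 871.0 eV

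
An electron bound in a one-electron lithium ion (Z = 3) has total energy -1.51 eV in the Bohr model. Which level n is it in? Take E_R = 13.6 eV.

9

E_n = −E_R Z²/n² ⇒ n² = E_R Z²/(−E_n) = 13.6 × 3² / 1.51 ≈ 81.06
n = 9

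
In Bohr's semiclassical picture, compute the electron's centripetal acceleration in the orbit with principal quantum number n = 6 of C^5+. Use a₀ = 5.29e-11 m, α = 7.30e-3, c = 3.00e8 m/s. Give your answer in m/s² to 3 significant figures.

1.51e22 m/s²

r = n²a₀/Z = 3.17e-10 m, v = Zαc/n = 2.19e6 m/s
a = v²/r = (2.19e6)² / 3.17e-10 = 1.51e22 m/s²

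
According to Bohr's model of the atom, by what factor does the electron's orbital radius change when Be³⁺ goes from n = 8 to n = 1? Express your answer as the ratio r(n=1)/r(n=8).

1/64

r ∝ Z^-1 · n^2; with Z fixed, r ∝ n^2.
r(n=1)/r(n=8) = (1/8)^2 = 1/64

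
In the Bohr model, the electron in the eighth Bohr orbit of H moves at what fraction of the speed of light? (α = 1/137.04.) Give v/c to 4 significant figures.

v_n = Zαc/n, so v/c = Zα/n = 1 × 0.007297 / 8 = 0.0009121

0.0009121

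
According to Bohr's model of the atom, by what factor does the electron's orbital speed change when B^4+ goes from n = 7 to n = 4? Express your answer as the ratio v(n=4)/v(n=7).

v ∝ Z^1 · n^-1; with Z fixed, v ∝ n^-1.
v(n=4)/v(n=7) = (4/7)^-1 = 7/4

7/4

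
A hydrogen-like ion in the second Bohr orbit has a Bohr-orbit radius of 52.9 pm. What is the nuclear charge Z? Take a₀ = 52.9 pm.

4

r_n = n²a₀/Z ⇒ Z = n²a₀/r = 2² × 52.9 / 52.9 ≈ 4.00
Z = 4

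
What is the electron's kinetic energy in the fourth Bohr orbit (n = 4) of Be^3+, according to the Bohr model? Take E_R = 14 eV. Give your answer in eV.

For a Coulomb orbit the virial theorem gives K = −E_n.
E_n = −E_R·Z²/n², so K = E_R·Z²/n² = 14 × 4²/4² = 14 eV

14 eV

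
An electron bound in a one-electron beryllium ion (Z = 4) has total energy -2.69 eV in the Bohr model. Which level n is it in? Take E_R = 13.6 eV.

E_n = −E_R Z²/n² ⇒ n² = E_R Z²/(−E_n) = 13.6 × 4² / 2.69 ≈ 80.89
n = 9

9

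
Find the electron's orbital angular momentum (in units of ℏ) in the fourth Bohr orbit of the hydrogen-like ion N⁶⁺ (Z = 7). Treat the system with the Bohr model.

L_n = nℏ, so L/ℏ = n = 4.

4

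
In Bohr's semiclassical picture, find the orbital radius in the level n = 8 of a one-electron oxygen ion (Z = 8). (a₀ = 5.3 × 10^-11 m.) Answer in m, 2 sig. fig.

4.2 × 10^-10 m

r_n = n²a₀/Z = 8² × 5.3 × 10^-11 / 8
    = 64 × 5.3 × 10^-11 / 8 = 4.2 × 10^-10 m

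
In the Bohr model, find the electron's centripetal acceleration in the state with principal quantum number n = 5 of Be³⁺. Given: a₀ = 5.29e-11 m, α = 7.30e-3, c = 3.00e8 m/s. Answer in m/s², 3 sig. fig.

9.28e21 m/s²

r = n²a₀/Z = 3.31e-10 m, v = Zαc/n = 1.75e6 m/s
a = v²/r = (1.75e6)² / 3.31e-10 = 9.28e21 m/s²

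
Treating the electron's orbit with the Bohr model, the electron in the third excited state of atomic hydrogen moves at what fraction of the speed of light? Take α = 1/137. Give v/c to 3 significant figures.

0.00182

v_n = Zαc/n, so v/c = Zα/n = 1 × 0.00730 / 4 = 0.00182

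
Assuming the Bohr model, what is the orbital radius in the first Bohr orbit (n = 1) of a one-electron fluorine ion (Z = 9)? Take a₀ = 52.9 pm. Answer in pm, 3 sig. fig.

5.88 pm

r_n = n²a₀/Z = 1² × 52.9 / 9
    = 1 × 52.9 / 9 = 5.88 pm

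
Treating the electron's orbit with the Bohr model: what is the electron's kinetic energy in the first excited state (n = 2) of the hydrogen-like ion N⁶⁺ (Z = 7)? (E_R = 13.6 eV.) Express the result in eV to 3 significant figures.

167 eV

For a Coulomb orbit the virial theorem gives K = −E_n.
E_n = −E_R·Z²/n², so K = E_R·Z²/n² = 13.6 × 7²/2² = 167 eV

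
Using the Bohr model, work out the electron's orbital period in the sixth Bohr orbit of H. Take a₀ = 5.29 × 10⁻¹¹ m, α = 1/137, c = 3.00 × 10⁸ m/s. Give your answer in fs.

32.8 fs

r = n²a₀/Z = 6²·5.29 × 10⁻¹¹/1 = 1.90 × 10⁻⁹ m
v = Zαc/n = 1·0.00730·3.00 × 10⁸/6 = 3.65 × 10⁵ m/s
T = 2πr/v = 3.28 × 10⁻¹⁴ s = 32.8 fs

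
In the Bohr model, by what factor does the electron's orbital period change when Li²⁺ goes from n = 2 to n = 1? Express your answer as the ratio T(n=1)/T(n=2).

T ∝ Z^-2 · n^3; with Z fixed, T ∝ n^3.
T(n=1)/T(n=2) = (1/2)^3 = 1/8

1/8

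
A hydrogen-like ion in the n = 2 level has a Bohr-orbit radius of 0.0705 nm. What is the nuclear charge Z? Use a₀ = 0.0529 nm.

3

r_n = n²a₀/Z ⇒ Z = n²a₀/r = 2² × 0.0529 / 0.0705 ≈ 3.00
Z = 3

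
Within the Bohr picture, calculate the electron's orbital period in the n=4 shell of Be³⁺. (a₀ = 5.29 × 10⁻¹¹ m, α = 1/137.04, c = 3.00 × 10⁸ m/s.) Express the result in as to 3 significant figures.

607 as

r = n²a₀/Z = 4²·5.29 × 10⁻¹¹/4 = 2.12 × 10⁻¹⁰ m
v = Zαc/n = 4·0.00730·3.00 × 10⁸/4 = 2.19 × 10⁶ m/s
T = 2πr/v = 6.07 × 10⁻¹⁶ s = 607 as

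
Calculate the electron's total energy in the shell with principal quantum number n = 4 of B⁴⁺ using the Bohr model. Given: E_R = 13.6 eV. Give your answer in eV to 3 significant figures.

E_n = −E_R·Z²/n² = −13.6 × 5²/4² = -21.2 eV

-21.2 eV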